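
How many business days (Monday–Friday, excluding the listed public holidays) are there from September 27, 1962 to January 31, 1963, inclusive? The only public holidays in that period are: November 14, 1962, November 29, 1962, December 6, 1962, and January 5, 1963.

88 business days

September 27, 1962 is a Thursday.
From September 27, 1962 to January 31, 1963 is 127 days inclusive.
127 = 7 × 18 + 1, so there are 18 full weeks plus 1 extra day.
Each full week contributes 5 weekdays (Mon–Fri): 18 × 5 = 90.
The 1 extra day is Thu — 1 of them qualifies.
Total: 90 + 1 = 91.
Holidays: November 14, 1962 (Wed); November 29, 1962 (Thu); December 6, 1962 (Thu); January 5, 1963 (Sat).
3 of the 4 holidays fall on weekdays; the rest are weekends and were already excluded.
Business days: 91 − 3 = 88.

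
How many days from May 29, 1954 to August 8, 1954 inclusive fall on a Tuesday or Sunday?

21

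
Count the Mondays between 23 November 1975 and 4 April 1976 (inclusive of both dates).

19

23 November 1975 is a Sunday.
That's 134 days from start to end, counting both.
134 = 7 × 19 + 1, so there are 19 full weeks plus 1 extra day.
Each full week contributes one Monday: 19 so far.
The 1 extra day is Sunday — none qualify.
Total: 19 + 0 = 19.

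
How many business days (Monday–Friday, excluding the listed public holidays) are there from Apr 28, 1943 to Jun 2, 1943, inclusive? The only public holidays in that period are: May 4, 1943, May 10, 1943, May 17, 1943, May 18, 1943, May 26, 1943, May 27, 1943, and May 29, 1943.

20 business days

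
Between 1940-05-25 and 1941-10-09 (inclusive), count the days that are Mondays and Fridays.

143

1940-05-25 is a Saturday.
That's 503 days from start to end, counting both.
503 = 7 × 71 + 6, so there are 71 full weeks plus 6 extra days.
Each full week contributes 2 days from the set (Mon, Fri): 71 × 2 = 142.
The 6 extra days are Saturday, Sunday, Monday, Tuesday, Wednesday, Thursday — 1 of them qualifies.
Total: 142 + 1 = 143.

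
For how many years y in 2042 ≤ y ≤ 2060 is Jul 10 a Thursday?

Day of week of July 10 in each year:
2042: Thu ✓, 2043: Fri, 2044: Sun, 2045: Mon, 2046: Tue, 2047: Wed, 2048: Fri, 2049: Sat, 2050: Sun, 2051: Mon, 2052: Wed, 2053: Thu ✓, 2054: Fri, 2055: Sat, 2056: Mon, 2057: Tue, 2058: Wed, 2059: Thu ✓, 2060: Sat
Thursdays: 2042, 2053, 2059.

3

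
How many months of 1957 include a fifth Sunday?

A month has five Sundays exactly when Sunday falls within its first (length − 28) days.
Jan: 31 days, starts Tue → 5 of Tue, Wed, Thu
Feb: 28 days, starts Fri → 5 of (none)
Mar: 31 days, starts Fri → 5 of Fri, Sat, Sun ✓
Apr: 30 days, starts Mon → 5 of Mon, Tue
May: 31 days, starts Wed → 5 of Wed, Thu, Fri
Jun: 30 days, starts Sat → 5 of Sat, Sun ✓
Jul: 31 days, starts Mon → 5 of Mon, Tue, Wed
Aug: 31 days, starts Thu → 5 of Thu, Fri, Sat
Sep: 30 days, starts Sun → 5 of Sun, Mon ✓
Oct: 31 days, starts Tue → 5 of Tue, Wed, Thu
Nov: 30 days, starts Fri → 5 of Fri, Sat
Dec: 31 days, starts Sun → 5 of Sun, Mon, Tue ✓
Months with five Sundays: Mar, Jun, Sep, Dec.

4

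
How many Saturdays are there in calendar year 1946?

1946-01-01 is a Tuesday.
That's 365 days from start to end, counting both.
365 = 7 × 52 + 1, so there are 52 full weeks plus 1 extra day.
Each full week contributes one Saturday: 52 so far.
The 1 extra day is Tuesday — none qualify.
Total: 52 + 0 = 52.

52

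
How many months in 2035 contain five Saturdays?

4

A month has five Saturdays exactly when Saturday falls within its first (length − 28) days.
Jan: 31 days, starts Mon → 5 of Mon, Tue, Wed
Feb: 28 days, starts Thu → 5 of (none)
Mar: 31 days, starts Thu → 5 of Thu, Fri, Sat ✓
Apr: 30 days, starts Sun → 5 of Sun, Mon
May: 31 days, starts Tue → 5 of Tue, Wed, Thu
Jun: 30 days, starts Fri → 5 of Fri, Sat ✓
Jul: 31 days, starts Sun → 5 of Sun, Mon, Tue
Aug: 31 days, starts Wed → 5 of Wed, Thu, Fri
Sep: 30 days, starts Sat → 5 of Sat, Sun ✓
Oct: 31 days, starts Mon → 5 of Mon, Tue, Wed
Nov: 30 days, starts Thu → 5 of Thu, Fri
Dec: 31 days, starts Sat → 5 of Sat, Sun, Mon ✓
Months with five Saturdays: Mar, Jun, Sep, Dec.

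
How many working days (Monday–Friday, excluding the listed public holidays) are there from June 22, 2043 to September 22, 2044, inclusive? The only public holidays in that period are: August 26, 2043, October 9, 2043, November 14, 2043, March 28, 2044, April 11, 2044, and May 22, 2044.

325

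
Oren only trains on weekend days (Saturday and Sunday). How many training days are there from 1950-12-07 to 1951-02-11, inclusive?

20

1950-12-07 is a Thursday.
The range spans 67 days (inclusive of both endpoints).
67 = 7 × 9 + 4, so there are 9 full weeks plus 4 extra days.
Each full week contributes 2 weekend days (Sat, Sun): 9 × 2 = 18.
The 4 extra days are Thursday, Friday, Saturday, Sunday — 2 of them qualify.
Total: 18 + 2 = 20.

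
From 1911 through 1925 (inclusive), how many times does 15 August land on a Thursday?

2

Day of week of August 15 in each year:
1911: Tue, 1912: Thu ✓, 1913: Fri, 1914: Sat, 1915: Sun, 1916: Tue, 1917: Wed, 1918: Thu ✓, 1919: Fri, 1920: Sun, 1921: Mon, 1922: Tue, 1923: Wed, 1924: Fri, 1925: Sat
Thursdays: 1912, 1918.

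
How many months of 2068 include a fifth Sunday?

5

A month has five Sundays exactly when Sunday falls within its first (length − 28) days.
Jan: 31 days, starts Sun → 5 of Sun, Mon, Tue ✓
Feb: 29 days, starts Wed → 5 of Wed
Mar: 31 days, starts Thu → 5 of Thu, Fri, Sat
Apr: 30 days, starts Sun → 5 of Sun, Mon ✓
May: 31 days, starts Tue → 5 of Tue, Wed, Thu
Jun: 30 days, starts Fri → 5 of Fri, Sat
Jul: 31 days, starts Sun → 5 of Sun, Mon, Tue ✓
Aug: 31 days, starts Wed → 5 of Wed, Thu, Fri
Sep: 30 days, starts Sat → 5 of Sat, Sun ✓
Oct: 31 days, starts Mon → 5 of Mon, Tue, Wed
Nov: 30 days, starts Thu → 5 of Thu, Fri
Dec: 31 days, starts Sat → 5 of Sat, Sun, Mon ✓
Months with five Sundays: Jan, Apr, Jul, Sep, Dec.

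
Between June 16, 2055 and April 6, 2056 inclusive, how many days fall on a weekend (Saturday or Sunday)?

84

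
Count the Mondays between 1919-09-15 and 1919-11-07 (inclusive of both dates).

8

1919-09-15 is a Monday.
From 1919-09-15 to 1919-11-07 is 54 days inclusive.
54 = 7 × 7 + 5, so there are 7 full weeks plus 5 extra days.
Each full week contributes one Monday: 7 so far.
The 5 extra days are Monday, Tuesday, Wednesday, Thursday, Friday — 1 of them qualifies.
Total: 7 + 1 = 8.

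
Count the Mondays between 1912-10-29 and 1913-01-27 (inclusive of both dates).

1912-10-29 is a Tuesday.
The range spans 91 days (inclusive of both endpoints).
91 = 7 × 13, so the span is exactly 13 full weeks.
Each full week contributes one Monday: 13 so far.

13 Mondays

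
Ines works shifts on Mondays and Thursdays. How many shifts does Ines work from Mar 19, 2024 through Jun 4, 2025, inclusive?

Mar 19, 2024 is a Tuesday.
From Mar 19, 2024 to Jun 4, 2025 is 443 days inclusive.
443 = 7 × 63 + 2, so there are 63 full weeks plus 2 extra days.
Each full week contributes 2 days from the set (Mon, Thu): 63 × 2 = 126.
The 2 extra days are Tuesday, Wednesday — none qualify.
Total: 126 + 0 = 126.

126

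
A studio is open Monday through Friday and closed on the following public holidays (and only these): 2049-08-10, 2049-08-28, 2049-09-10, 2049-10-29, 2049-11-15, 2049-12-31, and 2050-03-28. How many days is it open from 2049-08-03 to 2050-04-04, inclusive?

2049-08-03 is a Tuesday.
That's 245 days from start to end, counting both.
245 = 7 × 35, so the span is exactly 35 full weeks.
Each full week contributes 5 weekdays (Mon–Fri): 35 × 5 = 175.
Holidays: 2049-08-10 (Tue); 2049-08-28 (Sat); 2049-09-10 (Fri); 2049-10-29 (Fri); 2049-11-15 (Mon); 2049-12-31 (Fri); 2050-03-28 (Mon).
6 of the 7 holidays fall on weekdays; the rest are weekends and were already excluded.
Business days: 175 − 6 = 169.

169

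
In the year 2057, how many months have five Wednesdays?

4

A month has five Wednesdays exactly when Wednesday falls within its first (length − 28) days.
Jan: 31 days, starts Mon → 5 of Mon, Tue, Wed ✓
Feb: 28 days, starts Thu → 5 of (none)
Mar: 31 days, starts Thu → 5 of Thu, Fri, Sat
Apr: 30 days, starts Sun → 5 of Sun, Mon
May: 31 days, starts Tue → 5 of Tue, Wed, Thu ✓
Jun: 30 days, starts Fri → 5 of Fri, Sat
Jul: 31 days, starts Sun → 5 of Sun, Mon, Tue
Aug: 31 days, starts Wed → 5 of Wed, Thu, Fri ✓
Sep: 30 days, starts Sat → 5 of Sat, Sun
Oct: 31 days, starts Mon → 5 of Mon, Tue, Wed ✓
Nov: 30 days, starts Thu → 5 of Thu, Fri
Dec: 31 days, starts Sat → 5 of Sat, Sun, Mon
Months with five Wednesdays: Jan, May, Aug, Oct.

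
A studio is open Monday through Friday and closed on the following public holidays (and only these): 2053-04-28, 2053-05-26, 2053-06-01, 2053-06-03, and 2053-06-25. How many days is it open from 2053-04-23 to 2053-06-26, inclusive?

43

2053-04-23 is a Wednesday.
That's 65 days from start to end, counting both.
65 = 7 × 9 + 2, so there are 9 full weeks plus 2 extra days.
Each full week contributes 5 weekdays (Mon–Fri): 9 × 5 = 45.
The 2 extra days are Wed, Thu — 2 of them qualify.
Total: 45 + 2 = 47.
Holidays: 2053-04-28 (Mon); 2053-05-26 (Mon); 2053-06-01 (Sun); 2053-06-03 (Tue); 2053-06-25 (Wed).
4 of the 5 holidays fall on weekdays; the rest are weekends and were already excluded.
Business days: 47 − 4 = 43.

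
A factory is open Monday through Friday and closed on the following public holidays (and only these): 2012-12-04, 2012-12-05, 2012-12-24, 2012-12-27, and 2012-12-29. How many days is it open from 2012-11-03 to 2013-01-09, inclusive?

44

2012-11-03 is a Saturday.
The range spans 68 days (inclusive of both endpoints).
68 = 7 × 9 + 5, so there are 9 full weeks plus 5 extra days.
Each full week contributes 5 weekdays (Mon–Fri): 9 × 5 = 45.
The 5 extra days are Saturday, Sunday, Monday, Tuesday, Wednesday — 3 of them qualify.
Total: 45 + 3 = 48.
Holidays: 2012-12-04 (Tue); 2012-12-05 (Wed); 2012-12-24 (Mon); 2012-12-27 (Thu); 2012-12-29 (Sat).
4 of the 5 holidays fall on weekdays; the rest are weekends and were already excluded.
Business days: 48 − 4 = 44.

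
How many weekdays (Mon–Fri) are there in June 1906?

Jun 1, 1906 is a Friday.
From Jun 1, 1906 to Jun 30, 1906 is 30 days inclusive.
30 = 7 × 4 + 2, so there are 4 full weeks plus 2 extra days.
Each full week contributes 5 weekdays (Mon–Fri): 4 × 5 = 20.
The 2 extra days are Fri, Sat — 1 of them qualifies.
Total: 20 + 1 = 21.

21 weekdays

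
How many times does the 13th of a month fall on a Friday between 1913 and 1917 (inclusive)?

8

Friday-the-13ths by year:
1913: Jun
1914: Feb, Mar, Nov
1915: Aug
1916: Oct
1917: Apr, Jul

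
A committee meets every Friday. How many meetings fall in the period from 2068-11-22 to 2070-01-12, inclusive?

60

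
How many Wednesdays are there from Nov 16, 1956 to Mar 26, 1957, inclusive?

18

Nov 16, 1956 is a Friday.
From Nov 16, 1956 to Mar 26, 1957 is 131 days inclusive.
131 = 7 × 18 + 5, so there are 18 full weeks plus 5 extra days.
Each full week contributes one Wednesday: 18 so far.
The 5 extra days are Fri, Sat, Sun, Mon, Tue — none qualify.
Total: 18 + 0 = 18.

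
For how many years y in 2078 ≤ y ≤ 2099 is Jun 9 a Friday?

3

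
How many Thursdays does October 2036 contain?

5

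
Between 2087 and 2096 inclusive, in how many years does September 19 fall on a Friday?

2

Day of week of September 19 in each year:
2087: Fri ✓, 2088: Sun, 2089: Mon, 2090: Tue, 2091: Wed, 2092: Fri ✓, 2093: Sat, 2094: Sun, 2095: Mon, 2096: Wed
Fridays: 2087, 2092.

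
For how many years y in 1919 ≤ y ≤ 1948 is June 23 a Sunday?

4

Day of week of June 23 in each year:
1919: Mon, 1920: Wed, 1921: Thu, 1922: Fri, 1923: Sat, 1924: Mon, 1925: Tue, 1926: Wed, 1927: Thu, 1928: Sat, 1929: Sun ✓, 1930: Mon, 1931: Tue, 1932: Thu, 1933: Fri, 1934: Sat, 1935: Sun ✓, 1936: Tue, 1937: Wed, 1938: Thu, 1939: Fri, 1940: Sun ✓, 1941: Mon, 1942: Tue, 1943: Wed, 1944: Fri, 1945: Sat, 1946: Sun ✓, 1947: Mon, 1948: Wed
Sundays: 1929, 1935, 1940, 1946.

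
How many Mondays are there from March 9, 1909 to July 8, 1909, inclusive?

17

March 9, 1909 is a Tuesday.
From March 9, 1909 to July 8, 1909 is 122 days inclusive.
122 = 7 × 17 + 3, so there are 17 full weeks plus 3 extra days.
Each full week contributes one Monday: 17 so far.
The 3 extra days are Tuesday, Wednesday, Thursday — none qualify.
Total: 17 + 0 = 17.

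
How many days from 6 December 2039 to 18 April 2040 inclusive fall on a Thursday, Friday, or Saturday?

57

6 December 2039 is a Tuesday.
The range spans 135 days (inclusive of both endpoints).
135 = 7 × 19 + 2, so there are 19 full weeks plus 2 extra days.
Each full week contributes 3 days from the set (Thu, Fri, Sat): 19 × 3 = 57.
The 2 extra days are Tue, Wed — none qualify.
Total: 57 + 0 = 57.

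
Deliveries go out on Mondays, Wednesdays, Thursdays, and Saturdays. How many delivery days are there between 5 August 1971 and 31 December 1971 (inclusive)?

5 August 1971 is a Thursday.
That's 149 days from start to end, counting both.
149 = 7 × 21 + 2, so there are 21 full weeks plus 2 extra days.
Each full week contributes 4 days from the set (Mon, Wed, Thu, Sat): 21 × 4 = 84.
The 2 extra days are Thu, Fri — 1 of them qualifies.
Total: 84 + 1 = 85.

85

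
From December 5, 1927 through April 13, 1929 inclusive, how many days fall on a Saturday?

71 Saturdays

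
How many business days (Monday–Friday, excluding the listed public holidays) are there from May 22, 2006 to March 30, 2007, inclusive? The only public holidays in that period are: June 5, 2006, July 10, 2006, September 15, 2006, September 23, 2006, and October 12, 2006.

221 business days

May 22, 2006 is a Monday.
That's 313 days from start to end, counting both.
313 = 7 × 44 + 5, so there are 44 full weeks plus 5 extra days.
Each full week contributes 5 weekdays (Mon–Fri): 44 × 5 = 220.
The 5 extra days are Monday, Tuesday, Wednesday, Thursday, Friday — 5 of them qualify.
Total: 220 + 5 = 225.
Holidays: June 5, 2006 (Mon); July 10, 2006 (Mon); September 15, 2006 (Fri); September 23, 2006 (Sat); October 12, 2006 (Thu).
4 of the 5 holidays fall on weekdays; the rest are weekends and were already excluded.
Business days: 225 − 4 = 221.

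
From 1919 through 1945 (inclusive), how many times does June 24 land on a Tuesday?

Day of week of June 24 in each year:
1919: Tue ✓, 1920: Thu, 1921: Fri, 1922: Sat, 1923: Sun, 1924: Tue ✓, 1925: Wed, 1926: Thu, 1927: Fri, 1928: Sun, 1929: Mon, 1930: Tue ✓, 1931: Wed, 1932: Fri, 1933: Sat, 1934: Sun, 1935: Mon, 1936: Wed, 1937: Thu, 1938: Fri, 1939: Sat, 1940: Mon, 1941: Tue ✓, 1942: Wed, 1943: Thu, 1944: Sat, 1945: Sun
Tuesdays: 1919, 1924, 1930, 1941.

4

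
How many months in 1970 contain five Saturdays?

4

A month has five Saturdays exactly when Saturday falls within its first (length − 28) days.
Jan: 31 days, starts Thu → 5 of Thu, Fri, Sat ✓
Feb: 28 days, starts Sun → 5 of (none)
Mar: 31 days, starts Sun → 5 of Sun, Mon, Tue
Apr: 30 days, starts Wed → 5 of Wed, Thu
May: 31 days, starts Fri → 5 of Fri, Sat, Sun ✓
Jun: 30 days, starts Mon → 5 of Mon, Tue
Jul: 31 days, starts Wed → 5 of Wed, Thu, Fri
Aug: 31 days, starts Sat → 5 of Sat, Sun, Mon ✓
Sep: 30 days, starts Tue → 5 of Tue, Wed
Oct: 31 days, starts Thu → 5 of Thu, Fri, Sat ✓
Nov: 30 days, starts Sun → 5 of Sun, Mon
Dec: 31 days, starts Tue → 5 of Tue, Wed, Thu
Months with five Saturdays: Jan, May, Aug, Oct.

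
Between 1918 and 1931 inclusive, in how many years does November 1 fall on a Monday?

2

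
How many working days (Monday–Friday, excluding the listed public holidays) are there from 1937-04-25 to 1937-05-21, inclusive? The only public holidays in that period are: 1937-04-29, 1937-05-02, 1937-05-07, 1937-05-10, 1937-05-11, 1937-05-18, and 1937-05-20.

14

1937-04-25 is a Sunday.
That's 27 days from start to end, counting both.
27 = 7 × 3 + 6, so there are 3 full weeks plus 6 extra days.
Each full week contributes 5 weekdays (Mon–Fri): 3 × 5 = 15.
The 6 extra days are Sun, Mon, Tue, Wed, Thu, Fri — 5 of them qualify.
Total: 15 + 5 = 20.
Holidays: 1937-04-29 (Thu); 1937-05-02 (Sun); 1937-05-07 (Fri); 1937-05-10 (Mon); 1937-05-11 (Tue); 1937-05-18 (Tue); 1937-05-20 (Thu).
6 of the 7 holidays fall on weekdays; the rest are weekends and were already excluded.
Business days: 20 − 6 = 14.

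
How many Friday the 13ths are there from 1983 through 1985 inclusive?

Friday-the-13ths by year:
1983: May
1984: Jan, Apr, Jul
1985: Sep, Dec

6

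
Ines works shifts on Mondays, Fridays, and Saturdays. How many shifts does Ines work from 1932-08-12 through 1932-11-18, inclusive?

1932-08-12 is a Friday.
From 1932-08-12 to 1932-11-18 is 99 days inclusive.
99 = 7 × 14 + 1, so there are 14 full weeks plus 1 extra day.
Each full week contributes 3 days from the set (Mon, Fri, Sat): 14 × 3 = 42.
The 1 extra day is Fri — 1 of them qualifies.
Total: 42 + 1 = 43.

43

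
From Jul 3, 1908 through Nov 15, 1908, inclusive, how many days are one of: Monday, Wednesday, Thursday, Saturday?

Jul 3, 1908 is a Friday.
That's 136 days from start to end, counting both.
136 = 7 × 19 + 3, so there are 19 full weeks plus 3 extra days.
Each full week contributes 4 days from the set (Mon, Wed, Thu, Sat): 19 × 4 = 76.
The 3 extra days are Friday, Saturday, Sunday — 1 of them qualifies.
Total: 76 + 1 = 77.

77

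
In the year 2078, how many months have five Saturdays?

5

A month has five Saturdays exactly when Saturday falls within its first (length − 28) days.
Jan: 31 days, starts Sat → 5 of Sat, Sun, Mon ✓
Feb: 28 days, starts Tue → 5 of (none)
Mar: 31 days, starts Tue → 5 of Tue, Wed, Thu
Apr: 30 days, starts Fri → 5 of Fri, Sat ✓
May: 31 days, starts Sun → 5 of Sun, Mon, Tue
Jun: 30 days, starts Wed → 5 of Wed, Thu
Jul: 31 days, starts Fri → 5 of Fri, Sat, Sun ✓
Aug: 31 days, starts Mon → 5 of Mon, Tue, Wed
Sep: 30 days, starts Thu → 5 of Thu, Fri
Oct: 31 days, starts Sat → 5 of Sat, Sun, Mon ✓
Nov: 30 days, starts Tue → 5 of Tue, Wed
Dec: 31 days, starts Thu → 5 of Thu, Fri, Sat ✓
Months with five Saturdays: Jan, Apr, Jul, Oct, Dec.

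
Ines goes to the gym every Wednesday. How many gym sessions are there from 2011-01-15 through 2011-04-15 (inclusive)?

13

2011-01-15 is a Saturday.
From 2011-01-15 to 2011-04-15 is 91 days inclusive.
91 = 7 × 13, so the span is exactly 13 full weeks.
Each full week contributes one Wednesday: 13 so far.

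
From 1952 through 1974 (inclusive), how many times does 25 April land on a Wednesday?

Day of week of April 25 in each year:
1952: Fri, 1953: Sat, 1954: Sun, 1955: Mon, 1956: Wed ✓, 1957: Thu, 1958: Fri, 1959: Sat, 1960: Mon, 1961: Tue, 1962: Wed ✓, 1963: Thu, 1964: Sat, 1965: Sun, 1966: Mon, 1967: Tue, 1968: Thu, 1969: Fri, 1970: Sat, 1971: Sun, 1972: Tue, 1973: Wed ✓, 1974: Thu
Wednesdays: 1956, 1962, 1973.

3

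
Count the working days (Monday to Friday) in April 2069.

22 weekdays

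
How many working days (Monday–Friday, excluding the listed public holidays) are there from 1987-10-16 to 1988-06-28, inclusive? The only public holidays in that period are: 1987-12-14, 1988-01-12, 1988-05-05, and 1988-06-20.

1987-10-16 is a Friday.
The range spans 257 days (inclusive of both endpoints).
257 = 7 × 36 + 5, so there are 36 full weeks plus 5 extra days.
Each full week contributes 5 weekdays (Mon–Fri): 36 × 5 = 180.
The 5 extra days are Friday, Saturday, Sunday, Monday, Tuesday — 3 of them qualify.
Total: 180 + 3 = 183.
Holidays: 1987-12-14 (Mon); 1988-01-12 (Tue); 1988-05-05 (Thu); 1988-06-20 (Mon).
All 4 holidays fall on weekdays, so subtract 4.
Business days: 183 − 4 = 179.

179 working days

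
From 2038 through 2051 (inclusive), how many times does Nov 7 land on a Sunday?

2

Day of week of November 7 in each year:
2038: Sun ✓, 2039: Mon, 2040: Wed, 2041: Thu, 2042: Fri, 2043: Sat, 2044: Mon, 2045: Tue, 2046: Wed, 2047: Thu, 2048: Sat, 2049: Sun ✓, 2050: Mon, 2051: Tue
Sundays: 2038, 2049.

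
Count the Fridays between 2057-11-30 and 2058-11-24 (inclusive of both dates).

2057-11-30 is a Friday.
The range spans 360 days (inclusive of both endpoints).
360 = 7 × 51 + 3, so there are 51 full weeks plus 3 extra days.
Each full week contributes one Friday: 51 so far.
The 3 extra days are Friday, Saturday, Sunday — 1 of them qualifies.
Total: 51 + 1 = 52.

52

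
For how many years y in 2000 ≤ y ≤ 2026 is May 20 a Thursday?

Day of week of May 20 in each year:
2000: Sat, 2001: Sun, 2002: Mon, 2003: Tue, 2004: Thu ✓, 2005: Fri, 2006: Sat, 2007: Sun, 2008: Tue, 2009: Wed, 2010: Thu ✓, 2011: Fri, 2012: Sun, 2013: Mon, 2014: Tue, 2015: Wed, 2016: Fri, 2017: Sat, 2018: Sun, 2019: Mon, 2020: Wed, 2021: Thu ✓, 2022: Fri, 2023: Sat, 2024: Mon, 2025: Tue, 2026: Wed
Thursdays: 2004, 2010, 2021.

3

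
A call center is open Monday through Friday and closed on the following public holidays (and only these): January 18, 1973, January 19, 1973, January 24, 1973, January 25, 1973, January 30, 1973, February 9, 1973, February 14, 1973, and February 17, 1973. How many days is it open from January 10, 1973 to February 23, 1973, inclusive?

26 business days

January 10, 1973 is a Wednesday.
That's 45 days from start to end, counting both.
45 = 7 × 6 + 3, so there are 6 full weeks plus 3 extra days.
Each full week contributes 5 weekdays (Mon–Fri): 6 × 5 = 30.
The 3 extra days are Wednesday, Thursday, Friday — 3 of them qualify.
Total: 30 + 3 = 33.
Holidays: January 18, 1973 (Thu); January 19, 1973 (Fri); January 24, 1973 (Wed); January 25, 1973 (Thu); January 30, 1973 (Tue); February 9, 1973 (Fri); February 14, 1973 (Wed); February 17, 1973 (Sat).
7 of the 8 holidays fall on weekdays; the rest are weekends and were already excluded.
Business days: 33 − 7 = 26.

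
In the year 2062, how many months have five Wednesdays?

A month has five Wednesdays exactly when Wednesday falls within its first (length − 28) days.
Jan: 31 days, starts Sun → 5 of Sun, Mon, Tue
Feb: 28 days, starts Wed → 5 of (none)
Mar: 31 days, starts Wed → 5 of Wed, Thu, Fri ✓
Apr: 30 days, starts Sat → 5 of Sat, Sun
May: 31 days, starts Mon → 5 of Mon, Tue, Wed ✓
Jun: 30 days, starts Thu → 5 of Thu, Fri
Jul: 31 days, starts Sat → 5 of Sat, Sun, Mon
Aug: 31 days, starts Tue → 5 of Tue, Wed, Thu ✓
Sep: 30 days, starts Fri → 5 of Fri, Sat
Oct: 31 days, starts Sun → 5 of Sun, Mon, Tue
Nov: 30 days, starts Wed → 5 of Wed, Thu ✓
Dec: 31 days, starts Fri → 5 of Fri, Sat, Sun
Months with five Wednesdays: Mar, May, Aug, Nov.

4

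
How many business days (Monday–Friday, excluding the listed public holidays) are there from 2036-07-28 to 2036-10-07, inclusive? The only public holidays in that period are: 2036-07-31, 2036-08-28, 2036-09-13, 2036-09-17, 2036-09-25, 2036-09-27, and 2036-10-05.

2036-07-28 is a Monday.
That's 72 days from start to end, counting both.
72 = 7 × 10 + 2, so there are 10 full weeks plus 2 extra days.
Each full week contributes 5 weekdays (Mon–Fri): 10 × 5 = 50.
The 2 extra days are Monday, Tuesday — 2 of them qualify.
Total: 50 + 2 = 52.
Holidays: 2036-07-31 (Thu); 2036-08-28 (Thu); 2036-09-13 (Sat); 2036-09-17 (Wed); 2036-09-25 (Thu); 2036-09-27 (Sat); 2036-10-05 (Sun).
4 of the 7 holidays fall on weekdays; the rest are weekends and were already excluded.
Business days: 52 − 4 = 48.

48 business days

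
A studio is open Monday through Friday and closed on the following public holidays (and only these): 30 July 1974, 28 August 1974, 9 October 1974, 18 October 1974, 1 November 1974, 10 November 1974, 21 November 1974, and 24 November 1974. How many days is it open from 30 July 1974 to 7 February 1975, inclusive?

133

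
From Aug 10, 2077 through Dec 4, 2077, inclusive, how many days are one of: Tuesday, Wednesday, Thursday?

51

Aug 10, 2077 is a Tuesday.
The range spans 117 days (inclusive of both endpoints).
117 = 7 × 16 + 5, so there are 16 full weeks plus 5 extra days.
Each full week contributes 3 days from the set (Tue, Wed, Thu): 16 × 3 = 48.
The 5 extra days are Tue, Wed, Thu, Fri, Sat — 3 of them qualify.
Total: 48 + 3 = 51.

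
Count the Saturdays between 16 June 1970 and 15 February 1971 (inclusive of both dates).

35 Saturdays

16 June 1970 is a Tuesday.
The range spans 245 days (inclusive of both endpoints).
245 = 7 × 35, so the span is exactly 35 full weeks.
Each full week contributes one Saturday: 35 so far.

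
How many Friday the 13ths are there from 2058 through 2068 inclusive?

Friday-the-13ths by year:
2058: Sep, Dec
2059: Jun
2060: Feb, Aug
2061: May
2062: Jan, Oct
2063: Apr, Jul
2064: Jun
2065: Feb, Mar, Nov
2066: Aug
2067: May
2068: Jan, Apr, Jul

19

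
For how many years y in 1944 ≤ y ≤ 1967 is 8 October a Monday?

4

Day of week of October 8 in each year:
1944: Sun, 1945: Mon ✓, 1946: Tue, 1947: Wed, 1948: Fri, 1949: Sat, 1950: Sun, 1951: Mon ✓, 1952: Wed, 1953: Thu, 1954: Fri, 1955: Sat, 1956: Mon ✓, 1957: Tue, 1958: Wed, 1959: Thu, 1960: Sat, 1961: Sun, 1962: Mon ✓, 1963: Tue, 1964: Thu, 1965: Fri, 1966: Sat, 1967: Sun
Mondays: 1945, 1951, 1956, 1962.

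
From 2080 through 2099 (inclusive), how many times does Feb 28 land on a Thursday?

3

Day of week of February 28 in each year:
2080: Wed, 2081: Fri, 2082: Sat, 2083: Sun, 2084: Mon, 2085: Wed, 2086: Thu ✓, 2087: Fri, 2088: Sat, 2089: Mon, 2090: Tue, 2091: Wed, 2092: Thu ✓, 2093: Sat, 2094: Sun, 2095: Mon, 2096: Tue, 2097: Thu ✓, 2098: Fri, 2099: Sat
Thursdays: 2086, 2092, 2097.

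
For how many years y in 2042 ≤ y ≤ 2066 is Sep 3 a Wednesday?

Day of week of September 3 in each year:
2042: Wed ✓, 2043: Thu, 2044: Sat, 2045: Sun, 2046: Mon, 2047: Tue, 2048: Thu, 2049: Fri, 2050: Sat, 2051: Sun, 2052: Tue, 2053: Wed ✓, 2054: Thu, 2055: Fri, 2056: Sun, 2057: Mon, 2058: Tue, 2059: Wed ✓, 2060: Fri, 2061: Sat, 2062: Sun, 2063: Mon, 2064: Wed ✓, 2065: Thu, 2066: Fri
Wednesdays: 2042, 2053, 2059, 2064.

4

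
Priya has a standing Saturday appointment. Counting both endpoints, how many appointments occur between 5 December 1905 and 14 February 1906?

5 December 1905 is a Tuesday.
The range spans 72 days (inclusive of both endpoints).
72 = 7 × 10 + 2, so there are 10 full weeks plus 2 extra days.
Each full week contributes one Saturday: 10 so far.
The 2 extra days are Tue, Wed — none qualify.
Total: 10 + 0 = 10.

10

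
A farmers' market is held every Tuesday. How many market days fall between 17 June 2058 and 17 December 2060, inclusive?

131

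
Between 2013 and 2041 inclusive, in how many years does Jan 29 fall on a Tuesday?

5

Day of week of January 29 in each year:
2013: Tue ✓, 2014: Wed, 2015: Thu, 2016: Fri, 2017: Sun, 2018: Mon, 2019: Tue ✓, 2020: Wed, 2021: Fri, 2022: Sat, 2023: Sun, 2024: Mon, 2025: Wed, 2026: Thu, 2027: Fri, 2028: Sat, 2029: Mon, 2030: Tue ✓, 2031: Wed, 2032: Thu, 2033: Sat, 2034: Sun, 2035: Mon, 2036: Tue ✓, 2037: Thu, 2038: Fri, 2039: Sat, 2040: Sun, 2041: Tue ✓
Tuesdays: 2013, 2019, 2030, 2036, 2041.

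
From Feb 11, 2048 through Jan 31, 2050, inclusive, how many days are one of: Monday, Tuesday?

206

Feb 11, 2048 is a Tuesday.
The range spans 721 days (inclusive of both endpoints).
721 = 7 × 103, so the span is exactly 103 full weeks.
Each full week contributes 2 days from the set (Mon, Tue): 103 × 2 = 206.
Total: 206.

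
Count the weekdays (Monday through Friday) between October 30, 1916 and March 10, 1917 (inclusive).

October 30, 1916 is a Monday.
That's 132 days from start to end, counting both.
132 = 7 × 18 + 6, so there are 18 full weeks plus 6 extra days.
Each full week contributes 5 weekdays (Mon–Fri): 18 × 5 = 90.
The 6 extra days are Monday, Tuesday, Wednesday, Thursday, Friday, Saturday — 5 of them qualify.
Total: 90 + 5 = 95.

95 weekdays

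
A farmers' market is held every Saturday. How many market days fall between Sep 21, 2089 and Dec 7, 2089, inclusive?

11

Sep 21, 2089 is a Wednesday.
From Sep 21, 2089 to Dec 7, 2089 is 78 days inclusive.
78 = 7 × 11 + 1, so there are 11 full weeks plus 1 extra day.
Each full week contributes one Saturday: 11 so far.
The 1 extra day is Wednesday — none qualify.
Total: 11 + 0 = 11.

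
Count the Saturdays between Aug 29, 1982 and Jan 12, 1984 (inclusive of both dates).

71 Saturdays

Aug 29, 1982 is a Sunday.
That's 502 days from start to end, counting both.
502 = 7 × 71 + 5, so there are 71 full weeks plus 5 extra days.
Each full week contributes one Saturday: 71 so far.
The 5 extra days are Sun, Mon, Tue, Wed, Thu — none qualify.
Total: 71 + 0 = 71.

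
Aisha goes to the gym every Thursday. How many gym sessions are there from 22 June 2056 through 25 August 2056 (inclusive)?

10 Thursdays

22 June 2056 is a Thursday.
That's 65 days from start to end, counting both.
65 = 7 × 9 + 2, so there are 9 full weeks plus 2 extra days.
Each full week contributes one Thursday: 9 so far.
The 2 extra days are Thursday, Friday — 1 of them qualifies.
Total: 9 + 1 = 10.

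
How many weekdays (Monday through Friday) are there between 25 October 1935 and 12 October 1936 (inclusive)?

252

25 October 1935 is a Friday.
That's 354 days from start to end, counting both.
354 = 7 × 50 + 4, so there are 50 full weeks plus 4 extra days.
Each full week contributes 5 weekdays (Mon–Fri): 50 × 5 = 250.
The 4 extra days are Fri, Sat, Sun, Mon — 2 of them qualify.
Total: 250 + 2 = 252.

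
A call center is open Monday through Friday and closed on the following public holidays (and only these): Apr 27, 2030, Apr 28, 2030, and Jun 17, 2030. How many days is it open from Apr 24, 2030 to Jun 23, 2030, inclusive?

Apr 24, 2030 is a Wednesday.
From Apr 24, 2030 to Jun 23, 2030 is 61 days inclusive.
61 = 7 × 8 + 5, so there are 8 full weeks plus 5 extra days.
Each full week contributes 5 weekdays (Mon–Fri): 8 × 5 = 40.
The 5 extra days are Wednesday, Thursday, Friday, Saturday, Sunday — 3 of them qualify.
Total: 40 + 3 = 43.
Holidays: Apr 27, 2030 (Sat); Apr 28, 2030 (Sun); Jun 17, 2030 (Mon).
1 of the 3 holidays fall on weekdays; the rest are weekends and were already excluded.
Business days: 43 − 1 = 42.

42 business days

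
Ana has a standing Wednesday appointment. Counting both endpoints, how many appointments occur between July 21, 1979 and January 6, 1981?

July 21, 1979 is a Saturday.
The range spans 536 days (inclusive of both endpoints).
536 = 7 × 76 + 4, so there are 76 full weeks plus 4 extra days.
Each full week contributes one Wednesday: 76 so far.
The 4 extra days are Saturday, Sunday, Monday, Tuesday — none qualify.
Total: 76 + 0 = 76.

76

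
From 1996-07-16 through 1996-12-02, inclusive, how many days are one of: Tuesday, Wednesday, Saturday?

1996-07-16 is a Tuesday.
That's 140 days from start to end, counting both.
140 = 7 × 20, so the span is exactly 20 full weeks.
Each full week contributes 3 days from the set (Tue, Wed, Sat): 20 × 3 = 60.
Total: 60.

60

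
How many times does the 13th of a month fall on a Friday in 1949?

The 13th falls on a Friday when the month's 13th has weekday Fri.
Jan 13 is Thu; Feb 13 is Sun; Mar 13 is Sun; Apr 13 is Wed; May 13 is Fri ✓; Jun 13 is Mon; Jul 13 is Wed; Aug 13 is Sat; Sep 13 is Tue; Oct 13 is Thu; Nov 13 is Sun; Dec 13 is Tue.
Friday the 13ths: May.

1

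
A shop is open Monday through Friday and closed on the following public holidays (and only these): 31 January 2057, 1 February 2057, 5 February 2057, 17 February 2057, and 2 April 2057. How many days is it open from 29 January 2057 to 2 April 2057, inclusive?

42

29 January 2057 is a Monday.
The range spans 64 days (inclusive of both endpoints).
64 = 7 × 9 + 1, so there are 9 full weeks plus 1 extra day.
Each full week contributes 5 weekdays (Mon–Fri): 9 × 5 = 45.
The 1 extra day is Mon — 1 of them qualifies.
Total: 45 + 1 = 46.
Holidays: 31 January 2057 (Wed); 1 February 2057 (Thu); 5 February 2057 (Mon); 17 February 2057 (Sat); 2 April 2057 (Mon).
4 of the 5 holidays fall on weekdays; the rest are weekends and were already excluded.
Business days: 46 − 4 = 42.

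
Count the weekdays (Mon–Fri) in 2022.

1 January 2022 is a Saturday.
The range spans 365 days (inclusive of both endpoints).
365 = 7 × 52 + 1, so there are 52 full weeks plus 1 extra day.
Each full week contributes 5 weekdays (Mon–Fri): 52 × 5 = 260.
The 1 extra day is Sat — none qualify.
Total: 260 + 0 = 260.

260 weekdays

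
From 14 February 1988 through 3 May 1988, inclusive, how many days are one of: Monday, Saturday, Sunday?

35

14 February 1988 is a Sunday.
That's 80 days from start to end, counting both.
80 = 7 × 11 + 3, so there are 11 full weeks plus 3 extra days.
Each full week contributes 3 days from the set (Mon, Sat, Sun): 11 × 3 = 33.
The 3 extra days are Sunday, Monday, Tuesday — 2 of them qualify.
Total: 33 + 2 = 35.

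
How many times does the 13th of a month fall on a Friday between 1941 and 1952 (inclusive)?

Friday-the-13ths by year:
1941: Jun
1942: Feb, Mar, Nov
1943: Aug
1944: Oct
1945: Apr, Jul
1946: Sep, Dec
1947: Jun
1948: Feb, Aug
1949: May
1950: Jan, Oct
1951: Apr, Jul
1952: Jun

19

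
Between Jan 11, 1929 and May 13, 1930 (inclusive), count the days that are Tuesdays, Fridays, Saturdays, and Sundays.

280

Jan 11, 1929 is a Friday.
That's 488 days from start to end, counting both.
488 = 7 × 69 + 5, so there are 69 full weeks plus 5 extra days.
Each full week contributes 4 days from the set (Tue, Fri, Sat, Sun): 69 × 4 = 276.
The 5 extra days are Fri, Sat, Sun, Mon, Tue — 4 of them qualify.
Total: 276 + 4 = 280.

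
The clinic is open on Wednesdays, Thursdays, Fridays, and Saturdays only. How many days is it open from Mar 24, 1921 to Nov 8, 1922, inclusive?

340

Mar 24, 1921 is a Thursday.
The range spans 595 days (inclusive of both endpoints).
595 = 7 × 85, so the span is exactly 85 full weeks.
Each full week contributes 4 days from the set (Wed, Thu, Fri, Sat): 85 × 4 = 340.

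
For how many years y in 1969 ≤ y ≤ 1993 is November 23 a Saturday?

3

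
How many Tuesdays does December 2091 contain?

4

2091-12-01 is a Saturday.
The range spans 31 days (inclusive of both endpoints).
31 = 7 × 4 + 3, so there are 4 full weeks plus 3 extra days.
Each full week contributes one Tuesday: 4 so far.
The 3 extra days are Sat, Sun, Mon — none qualify.
Total: 4 + 0 = 4.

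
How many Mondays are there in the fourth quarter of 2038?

13

1 October 2038 is a Friday.
The range spans 92 days (inclusive of both endpoints).
92 = 7 × 13 + 1, so there are 13 full weeks plus 1 extra day.
Each full week contributes one Monday: 13 so far.
The 1 extra day is Fri — none qualify.
Total: 13 + 0 = 13.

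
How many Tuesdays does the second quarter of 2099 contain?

13

Apr 1, 2099 is a Wednesday.
That's 91 days from start to end, counting both.
91 = 7 × 13, so the span is exactly 13 full weeks.
Each full week contributes one Tuesday: 13 so far.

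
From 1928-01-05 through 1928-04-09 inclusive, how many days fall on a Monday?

14 Mondays

1928-01-05 is a Thursday.
The range spans 96 days (inclusive of both endpoints).
96 = 7 × 13 + 5, so there are 13 full weeks plus 5 extra days.
Each full week contributes one Monday: 13 so far.
The 5 extra days are Thu, Fri, Sat, Sun, Mon — 1 of them qualifies.
Total: 13 + 1 = 14.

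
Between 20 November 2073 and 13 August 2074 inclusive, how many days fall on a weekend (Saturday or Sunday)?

76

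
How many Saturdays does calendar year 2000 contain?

53

January 1, 2000 is a Saturday.
The range spans 366 days (inclusive of both endpoints).
366 = 7 × 52 + 2, so there are 52 full weeks plus 2 extra days.
Each full week contributes one Saturday: 52 so far.
The 2 extra days are Saturday, Sunday — 1 of them qualifies.
Total: 52 + 1 = 53.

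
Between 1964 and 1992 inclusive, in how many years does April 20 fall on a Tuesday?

4

Day of week of April 20 in each year:
1964: Mon, 1965: Tue ✓, 1966: Wed, 1967: Thu, 1968: Sat, 1969: Sun, 1970: Mon, 1971: Tue ✓, 1972: Thu, 1973: Fri, 1974: Sat, 1975: Sun, 1976: Tue ✓, 1977: Wed, 1978: Thu, 1979: Fri, 1980: Sun, 1981: Mon, 1982: Tue ✓, 1983: Wed, 1984: Fri, 1985: Sat, 1986: Sun, 1987: Mon, 1988: Wed, 1989: Thu, 1990: Fri, 1991: Sat, 1992: Mon
Tuesdays: 1965, 1971, 1976, 1982.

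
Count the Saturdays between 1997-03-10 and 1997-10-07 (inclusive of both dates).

30

1997-03-10 is a Monday.
From 1997-03-10 to 1997-10-07 is 212 days inclusive.
212 = 7 × 30 + 2, so there are 30 full weeks plus 2 extra days.
Each full week contributes one Saturday: 30 so far.
The 2 extra days are Monday, Tuesday — none qualify.
Total: 30 + 0 = 30.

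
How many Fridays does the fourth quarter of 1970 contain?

13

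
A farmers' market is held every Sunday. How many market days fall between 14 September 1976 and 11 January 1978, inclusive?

69 Sundays

14 September 1976 is a Tuesday.
That's 485 days from start to end, counting both.
485 = 7 × 69 + 2, so there are 69 full weeks plus 2 extra days.
Each full week contributes one Sunday: 69 so far.
The 2 extra days are Tuesday, Wednesday — none qualify.
Total: 69 + 0 = 69.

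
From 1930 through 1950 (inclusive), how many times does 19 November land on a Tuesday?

Day of week of November 19 in each year:
1930: Wed, 1931: Thu, 1932: Sat, 1933: Sun, 1934: Mon, 1935: Tue ✓, 1936: Thu, 1937: Fri, 1938: Sat, 1939: Sun, 1940: Tue ✓, 1941: Wed, 1942: Thu, 1943: Fri, 1944: Sun, 1945: Mon, 1946: Tue ✓, 1947: Wed, 1948: Fri, 1949: Sat, 1950: Sun
Tuesdays: 1935, 1940, 1946.

3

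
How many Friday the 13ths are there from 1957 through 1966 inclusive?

17

Friday-the-13ths by year:
1957: Sep, Dec
1958: Jun
1959: Feb, Mar, Nov
1960: May
1961: Jan, Oct
1962: Apr, Jul
1963: Sep, Dec
1964: Mar, Nov
1965: Aug
1966: May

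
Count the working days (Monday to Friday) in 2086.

261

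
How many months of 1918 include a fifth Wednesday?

4

A month has five Wednesdays exactly when Wednesday falls within its first (length − 28) days.
Jan: 31 days, starts Tue → 5 of Tue, Wed, Thu ✓
Feb: 28 days, starts Fri → 5 of (none)
Mar: 31 days, starts Fri → 5 of Fri, Sat, Sun
Apr: 30 days, starts Mon → 5 of Mon, Tue
May: 31 days, starts Wed → 5 of Wed, Thu, Fri ✓
Jun: 30 days, starts Sat → 5 of Sat, Sun
Jul: 31 days, starts Mon → 5 of Mon, Tue, Wed ✓
Aug: 31 days, starts Thu → 5 of Thu, Fri, Sat
Sep: 30 days, starts Sun → 5 of Sun, Mon
Oct: 31 days, starts Tue → 5 of Tue, Wed, Thu ✓
Nov: 30 days, starts Fri → 5 of Fri, Sat
Dec: 31 days, starts Sun → 5 of Sun, Mon, Tue
Months with five Wednesdays: Jan, May, Jul, Oct.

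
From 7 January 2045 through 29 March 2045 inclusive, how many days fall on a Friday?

7 January 2045 is a Saturday.
The range spans 82 days (inclusive of both endpoints).
82 = 7 × 11 + 5, so there are 11 full weeks plus 5 extra days.
Each full week contributes one Friday: 11 so far.
The 5 extra days are Saturday, Sunday, Monday, Tuesday, Wednesday — none qualify.
Total: 11 + 0 = 11.

11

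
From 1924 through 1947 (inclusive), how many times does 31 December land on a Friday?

Day of week of December 31 in each year:
1924: Wed, 1925: Thu, 1926: Fri ✓, 1927: Sat, 1928: Mon, 1929: Tue, 1930: Wed, 1931: Thu, 1932: Sat, 1933: Sun, 1934: Mon, 1935: Tue, 1936: Thu, 1937: Fri ✓, 1938: Sat, 1939: Sun, 1940: Tue, 1941: Wed, 1942: Thu, 1943: Fri ✓, 1944: Sun, 1945: Mon, 1946: Tue, 1947: Wed
Fridays: 1926, 1937, 1943.

3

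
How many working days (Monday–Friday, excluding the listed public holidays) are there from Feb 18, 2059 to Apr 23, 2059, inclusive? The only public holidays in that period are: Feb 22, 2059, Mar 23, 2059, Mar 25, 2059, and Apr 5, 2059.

Feb 18, 2059 is a Tuesday.
The range spans 65 days (inclusive of both endpoints).
65 = 7 × 9 + 2, so there are 9 full weeks plus 2 extra days.
Each full week contributes 5 weekdays (Mon–Fri): 9 × 5 = 45.
The 2 extra days are Tue, Wed — 2 of them qualify.
Total: 45 + 2 = 47.
Holidays: Feb 22, 2059 (Sat); Mar 23, 2059 (Sun); Mar 25, 2059 (Tue); Apr 5, 2059 (Sat).
1 of the 4 holidays fall on weekdays; the rest are weekends and were already excluded.
Business days: 47 − 1 = 46.

46 working days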